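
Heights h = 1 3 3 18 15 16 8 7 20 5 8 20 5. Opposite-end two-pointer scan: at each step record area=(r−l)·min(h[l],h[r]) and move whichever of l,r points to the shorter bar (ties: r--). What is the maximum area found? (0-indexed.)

[0,12] min(1,5)*12=12 best=12 * → l++
[1,12] min(3,5)*11=33 best=33 * → l++
[2,12] min(3,5)*10=30 best=33 → l++
[3,12] min(18,5)*9=45 best=45 * → r--
[3,11] min(18,20)*8=144 best=144 * → l++
[4,11] min(15,20)*7=105 best=144 → l++
[5,11] min(16,20)*6=96 best=144 → l++
[6,11] min(8,20)*5=40 best=144 → l++
[7,11] min(7,20)*4=28 best=144 → l++
[8,11] min(20,20)*3=60 best=144 → r--
[8,10] min(20,8)*2=16 best=144 → r--
[8,9] min(20,5)*1=5 best=144 → r--

max area = 144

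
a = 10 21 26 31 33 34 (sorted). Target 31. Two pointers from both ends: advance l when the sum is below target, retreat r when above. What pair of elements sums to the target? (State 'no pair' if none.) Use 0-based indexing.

(10, 21)

[0,5] 10+34=44 >31 → r--
[0,4] 10+33=43 >31 → r--
[0,3] 10+31=41 >31 → r--
[0,2] 10+26=36 >31 → r--
[0,1] 10+21=31 → found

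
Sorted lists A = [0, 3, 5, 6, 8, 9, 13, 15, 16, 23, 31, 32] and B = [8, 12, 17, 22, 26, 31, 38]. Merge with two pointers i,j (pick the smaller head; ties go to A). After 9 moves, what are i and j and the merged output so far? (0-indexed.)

i=7, j=2, merged so far=[0, 3, 5, 6, 8, 8, 9, 12, 13]

[i=0,j=0] A[i]=0<=B[j]=8 take 0 → i++
[i=1,j=0] A[i]=3<=B[j]=8 take 3 → i++
[i=2,j=0] A[i]=5<=B[j]=8 take 5 → i++
[i=3,j=0] A[i]=6<=B[j]=8 take 6 → i++
[i=4,j=0] A[i]=8<=B[j]=8 take 8 → i++
[i=5,j=0] A[i]=9>B[j]=8 take 8 → j++
[i=5,j=1] A[i]=9<=B[j]=12 take 9 → i++
[i=6,j=1] A[i]=13>B[j]=12 take 12 → j++
[i=6,j=2] A[i]=13<=B[j]=17 take 13 → i++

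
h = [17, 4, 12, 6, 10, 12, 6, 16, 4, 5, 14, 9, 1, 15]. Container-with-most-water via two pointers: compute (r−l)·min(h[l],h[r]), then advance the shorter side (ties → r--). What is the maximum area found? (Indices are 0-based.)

[0,13] min(17,15)*13=195 best=195 * → r--
[0,12] min(17,1)*12=12 best=195 → r--
[0,11] min(17,9)*11=99 best=195 → r--
[0,10] min(17,14)*10=140 best=195 → r--
[0,9] min(17,5)*9=45 best=195 → r--
[0,8] min(17,4)*8=32 best=195 → r--
[0,7] min(17,16)*7=112 best=195 → r--
[0,6] min(17,6)*6=36 best=195 → r--
[0,5] min(17,12)*5=60 best=195 → r--
[0,4] min(17,10)*4=40 best=195 → r--
[0,3] min(17,6)*3=18 best=195 → r--
[0,2] min(17,12)*2=24 best=195 → r--
[0,1] min(17,4)*1=4 best=195 → r--

max area = 195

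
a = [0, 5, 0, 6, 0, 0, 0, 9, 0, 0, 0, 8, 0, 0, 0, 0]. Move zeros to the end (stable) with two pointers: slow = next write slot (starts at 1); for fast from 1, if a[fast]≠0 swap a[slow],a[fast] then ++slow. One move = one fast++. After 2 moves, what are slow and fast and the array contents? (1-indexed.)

slow=1 fast=1: a[fast]=0, fast++
slow=1 fast=2: a[fast]=5≠0 swap→a[1]=5, slow++,fast++

slow=2, fast=3, a=[5, 0, 0, 6, 0, 0, 0, 9, 0, 0, 0, 8, 0, 0, 0, 0]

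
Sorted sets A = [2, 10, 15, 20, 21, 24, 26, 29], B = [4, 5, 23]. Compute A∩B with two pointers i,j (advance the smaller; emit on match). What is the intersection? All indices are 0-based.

[i=0,j=0] 2<4 → i++
[i=1,j=0] 10>4 → j++
[i=1,j=1] 10>5 → j++
[i=1,j=2] 10<23 → i++
[i=2,j=2] 15<23 → i++
[i=3,j=2] 20<23 → i++
[i=4,j=2] 21<23 → i++
[i=5,j=2] 24>23 → j++

intersection = []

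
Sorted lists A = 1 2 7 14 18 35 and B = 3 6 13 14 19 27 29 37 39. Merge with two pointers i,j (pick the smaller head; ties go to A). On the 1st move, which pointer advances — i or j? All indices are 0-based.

i

[i=0,j=0] A[i]=1<=B[j]=3 take 1 → i++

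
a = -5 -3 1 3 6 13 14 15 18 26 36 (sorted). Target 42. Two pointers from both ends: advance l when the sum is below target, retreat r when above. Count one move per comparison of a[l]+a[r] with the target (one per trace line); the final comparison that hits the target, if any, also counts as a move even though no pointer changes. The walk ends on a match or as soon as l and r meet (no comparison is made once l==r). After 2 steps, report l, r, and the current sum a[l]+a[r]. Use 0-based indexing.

[0,10] -5+36=31 <42 → l++
[1,10] -3+36=33 <42 → l++

l=2, r=10, sum=37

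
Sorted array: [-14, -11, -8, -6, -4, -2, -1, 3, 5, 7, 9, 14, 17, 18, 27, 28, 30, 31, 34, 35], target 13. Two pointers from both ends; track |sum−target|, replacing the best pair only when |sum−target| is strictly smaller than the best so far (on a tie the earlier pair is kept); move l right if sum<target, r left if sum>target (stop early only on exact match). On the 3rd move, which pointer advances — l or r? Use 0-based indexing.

r

l=0 r=19: -14+35=21 d=8 *, r--
l=0 r=18: -14+34=20 d=7 *, r--
l=0 r=17: -14+31=17 d=4 *, r--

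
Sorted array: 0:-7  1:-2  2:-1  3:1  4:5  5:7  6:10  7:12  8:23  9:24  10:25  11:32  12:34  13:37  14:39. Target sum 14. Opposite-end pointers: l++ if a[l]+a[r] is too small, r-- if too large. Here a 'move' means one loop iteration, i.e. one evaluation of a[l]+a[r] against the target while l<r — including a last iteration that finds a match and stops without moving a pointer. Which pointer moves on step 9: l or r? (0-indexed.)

l=0 r=14: -7+39=32 >14, r--
l=0 r=13: -7+37=30 >14, r--
l=0 r=12: -7+34=27 >14, r--
l=0 r=11: -7+32=25 >14, r--
l=0 r=10: -7+25=18 >14, r--
l=0 r=9: -7+24=17 >14, r--
l=0 r=8: -7+23=16 >14, r--
l=0 r=7: -7+12=5 <14, l++
l=1 r=7: -2+12=10 <14, l++

l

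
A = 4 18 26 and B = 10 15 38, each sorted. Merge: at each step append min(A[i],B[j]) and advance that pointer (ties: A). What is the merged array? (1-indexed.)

i=1 j=1: A[i]=4<=B[j]=10 take 4, i++
i=2 j=1: A[i]=18>B[j]=10 take 10, j++
i=2 j=2: A[i]=18>B[j]=15 take 15, j++
i=2 j=3: A[i]=18<=B[j]=38 take 18, i++
i=3 j=3: A[i]=26<=B[j]=38 take 26, i++
i=4 j=3: A done, take B[j]=38, j++

[4, 10, 15, 18, 26, 38]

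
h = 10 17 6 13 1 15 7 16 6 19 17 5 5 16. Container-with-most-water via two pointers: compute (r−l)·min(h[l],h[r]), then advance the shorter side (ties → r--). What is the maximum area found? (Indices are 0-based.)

l=0 r=13: min(10,16)*13=130 best=130 *, l++
l=1 r=13: min(17,16)*12=192 best=192 *, r--
l=1 r=12: min(17,5)*11=55 best=192, r--
l=1 r=11: min(17,5)*10=50 best=192, r--
l=1 r=10: min(17,17)*9=153 best=192, r--
l=1 r=9: min(17,19)*8=136 best=192, l++
l=2 r=9: min(6,19)*7=42 best=192, l++
l=3 r=9: min(13,19)*6=78 best=192, l++
l=4 r=9: min(1,19)*5=5 best=192, l++
l=5 r=9: min(15,19)*4=60 best=192, l++
l=6 r=9: min(7,19)*3=21 best=192, l++
l=7 r=9: min(16,19)*2=32 best=192, l++
l=8 r=9: min(6,19)*1=6 best=192, l++

max area = 192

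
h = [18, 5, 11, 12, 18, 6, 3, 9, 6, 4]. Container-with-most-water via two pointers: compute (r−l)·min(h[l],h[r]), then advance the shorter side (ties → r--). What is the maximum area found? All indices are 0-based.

max area = 72

l=0 r=9: min(18,4)*9=36 best=36 *, r--
l=0 r=8: min(18,6)*8=48 best=48 *, r--
l=0 r=7: min(18,9)*7=63 best=63 *, r--
l=0 r=6: min(18,3)*6=18 best=63, r--
l=0 r=5: min(18,6)*5=30 best=63, r--
l=0 r=4: min(18,18)*4=72 best=72 *, r--
l=0 r=3: min(18,12)*3=36 best=72, r--
l=0 r=2: min(18,11)*2=22 best=72, r--
l=0 r=1: min(18,5)*1=5 best=72, r--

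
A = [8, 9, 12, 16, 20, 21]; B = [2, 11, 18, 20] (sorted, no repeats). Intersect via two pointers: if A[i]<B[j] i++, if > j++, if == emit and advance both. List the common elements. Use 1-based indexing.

intersection = [20]

i=1 j=1: 8>2, j++
i=1 j=2: 8<11, i++
i=2 j=2: 9<11, i++
i=3 j=2: 12>11, j++
i=3 j=3: 12<18, i++
i=4 j=3: 16<18, i++
i=5 j=3: 20>18, j++
i=5 j=4: 20==20 emit, i++,j++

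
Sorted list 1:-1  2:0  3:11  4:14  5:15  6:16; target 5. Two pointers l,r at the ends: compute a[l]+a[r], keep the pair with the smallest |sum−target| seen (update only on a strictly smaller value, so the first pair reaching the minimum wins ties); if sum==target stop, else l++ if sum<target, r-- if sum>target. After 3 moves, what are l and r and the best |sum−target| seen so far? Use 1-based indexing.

[1,6] -1+16=15 d=10 * → r--
[1,5] -1+15=14 d=9 * → r--
[1,4] -1+14=13 d=8 * → r--

l=1, r=3, best |Δ|=8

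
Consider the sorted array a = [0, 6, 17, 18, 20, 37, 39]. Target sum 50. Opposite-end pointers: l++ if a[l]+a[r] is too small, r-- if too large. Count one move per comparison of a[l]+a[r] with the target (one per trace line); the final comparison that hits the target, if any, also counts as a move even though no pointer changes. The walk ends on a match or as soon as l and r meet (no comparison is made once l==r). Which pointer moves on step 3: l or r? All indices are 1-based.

[1,7] 0+39=39 <50 → l++
[2,7] 6+39=45 <50 → l++
[3,7] 17+39=56 >50 → r--

r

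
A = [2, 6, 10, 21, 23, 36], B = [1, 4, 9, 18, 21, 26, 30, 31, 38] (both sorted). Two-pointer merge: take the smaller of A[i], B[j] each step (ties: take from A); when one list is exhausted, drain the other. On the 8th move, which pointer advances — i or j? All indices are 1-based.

[i=1,j=1] A[i]=2>B[j]=1 take 1 → j++
[i=1,j=2] A[i]=2<=B[j]=4 take 2 → i++
[i=2,j=2] A[i]=6>B[j]=4 take 4 → j++
[i=2,j=3] A[i]=6<=B[j]=9 take 6 → i++
[i=3,j=3] A[i]=10>B[j]=9 take 9 → j++
[i=3,j=4] A[i]=10<=B[j]=18 take 10 → i++
[i=4,j=4] A[i]=21>B[j]=18 take 18 → j++
[i=4,j=5] A[i]=21<=B[j]=21 take 21 → i++

i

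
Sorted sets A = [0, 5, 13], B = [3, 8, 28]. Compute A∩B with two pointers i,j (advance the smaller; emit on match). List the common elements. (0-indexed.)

intersection = []

i=0 j=0: 0<3, i++
i=1 j=0: 5>3, j++
i=1 j=1: 5<8, i++
i=2 j=1: 13>8, j++
i=2 j=2: 13<28, i++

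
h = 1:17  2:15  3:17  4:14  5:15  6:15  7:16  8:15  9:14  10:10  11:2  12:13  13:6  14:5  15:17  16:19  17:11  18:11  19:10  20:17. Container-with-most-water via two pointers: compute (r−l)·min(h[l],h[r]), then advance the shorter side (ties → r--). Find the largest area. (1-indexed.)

max area = 323

l=1 r=20: min(17,17)*19=323 best=323 *, r--
l=1 r=19: min(17,10)*18=180 best=323, r--
l=1 r=18: min(17,11)*17=187 best=323, r--
l=1 r=17: min(17,11)*16=176 best=323, r--
l=1 r=16: min(17,19)*15=255 best=323, l++
l=2 r=16: min(15,19)*14=210 best=323, l++
l=3 r=16: min(17,19)*13=221 best=323, l++
l=4 r=16: min(14,19)*12=168 best=323, l++
l=5 r=16: min(15,19)*11=165 best=323, l++
l=6 r=16: min(15,19)*10=150 best=323, l++
l=7 r=16: min(16,19)*9=144 best=323, l++
l=8 r=16: min(15,19)*8=120 best=323, l++
l=9 r=16: min(14,19)*7=98 best=323, l++
l=10 r=16: min(10,19)*6=60 best=323, l++
l=11 r=16: min(2,19)*5=10 best=323, l++
l=12 r=16: min(13,19)*4=52 best=323, l++
l=13 r=16: min(6,19)*3=18 best=323, l++
l=14 r=16: min(5,19)*2=10 best=323, l++
l=15 r=16: min(17,19)*1=17 best=323, l++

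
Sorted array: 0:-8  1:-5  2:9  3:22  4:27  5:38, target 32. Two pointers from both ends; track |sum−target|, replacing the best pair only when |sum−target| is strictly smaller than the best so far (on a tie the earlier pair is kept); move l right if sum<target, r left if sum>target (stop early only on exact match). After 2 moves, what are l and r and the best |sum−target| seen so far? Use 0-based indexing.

l=1, r=4, best |Δ|=1

l=0 r=5: -8+38=30 d=2 *, l++
l=1 r=5: -5+38=33 d=1 *, r--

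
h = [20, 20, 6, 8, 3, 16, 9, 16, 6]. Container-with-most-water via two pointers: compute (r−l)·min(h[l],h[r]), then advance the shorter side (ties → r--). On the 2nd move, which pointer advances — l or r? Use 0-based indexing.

[0,8] min(20,6)*8=48 best=48 * → r--
[0,7] min(20,16)*7=112 best=112 * → r--

r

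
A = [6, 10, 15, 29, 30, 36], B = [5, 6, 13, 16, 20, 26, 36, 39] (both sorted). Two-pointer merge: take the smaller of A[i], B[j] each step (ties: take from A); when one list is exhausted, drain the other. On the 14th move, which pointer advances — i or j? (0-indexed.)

j

i=0 j=0: A[i]=6>B[j]=5 take 5, j++
i=0 j=1: A[i]=6<=B[j]=6 take 6, i++
i=1 j=1: A[i]=10>B[j]=6 take 6, j++
i=1 j=2: A[i]=10<=B[j]=13 take 10, i++
i=2 j=2: A[i]=15>B[j]=13 take 13, j++
i=2 j=3: A[i]=15<=B[j]=16 take 15, i++
i=3 j=3: A[i]=29>B[j]=16 take 16, j++
i=3 j=4: A[i]=29>B[j]=20 take 20, j++
i=3 j=5: A[i]=29>B[j]=26 take 26, j++
i=3 j=6: A[i]=29<=B[j]=36 take 29, i++
i=4 j=6: A[i]=30<=B[j]=36 take 30, i++
i=5 j=6: A[i]=36<=B[j]=36 take 36, i++
i=6 j=6: A done, take B[j]=36, j++
i=6 j=7: A done, take B[j]=39, j++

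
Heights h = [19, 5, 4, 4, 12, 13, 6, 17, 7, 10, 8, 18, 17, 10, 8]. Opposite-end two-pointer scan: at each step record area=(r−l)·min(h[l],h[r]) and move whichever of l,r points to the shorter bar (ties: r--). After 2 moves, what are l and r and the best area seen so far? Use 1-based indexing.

l=1 r=15: min(19,8)*14=112 best=112 *, r--
l=1 r=14: min(19,10)*13=130 best=130 *, r--

l=1, r=13, best area=130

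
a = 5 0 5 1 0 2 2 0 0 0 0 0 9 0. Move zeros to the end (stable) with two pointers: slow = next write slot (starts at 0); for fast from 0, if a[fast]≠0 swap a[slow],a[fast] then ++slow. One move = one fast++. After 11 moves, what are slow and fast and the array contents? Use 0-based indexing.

(s=0,f=0) a[fast]=5≠0 swap→a[0]=5 → slow++,fast++
(s=1,f=1) a[fast]=0 → fast++
(s=1,f=2) a[fast]=5≠0 swap→a[1]=5 → slow++,fast++
(s=2,f=3) a[fast]=1≠0 swap→a[2]=1 → slow++,fast++
(s=3,f=4) a[fast]=0 → fast++
(s=3,f=5) a[fast]=2≠0 swap→a[3]=2 → slow++,fast++
(s=4,f=6) a[fast]=2≠0 swap→a[4]=2 → slow++,fast++
(s=5,f=7) a[fast]=0 → fast++
(s=5,f=8) a[fast]=0 → fast++
(s=5,f=9) a[fast]=0 → fast++
(s=5,f=10) a[fast]=0 → fast++

slow=5, fast=11, a=[5, 5, 1, 2, 2, 0, 0, 0, 0, 0, 0, 0, 9, 0]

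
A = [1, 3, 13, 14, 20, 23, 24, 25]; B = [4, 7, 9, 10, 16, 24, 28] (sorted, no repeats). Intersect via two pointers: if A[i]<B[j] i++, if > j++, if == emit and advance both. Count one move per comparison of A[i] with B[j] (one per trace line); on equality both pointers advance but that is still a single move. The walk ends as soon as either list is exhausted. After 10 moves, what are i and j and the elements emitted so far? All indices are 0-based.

i=5, j=5, emitted=[]

i=0 j=0: 1<4, i++
i=1 j=0: 3<4, i++
i=2 j=0: 13>4, j++
i=2 j=1: 13>7, j++
i=2 j=2: 13>9, j++
i=2 j=3: 13>10, j++
i=2 j=4: 13<16, i++
i=3 j=4: 14<16, i++
i=4 j=4: 20>16, j++
i=4 j=5: 20<24, i++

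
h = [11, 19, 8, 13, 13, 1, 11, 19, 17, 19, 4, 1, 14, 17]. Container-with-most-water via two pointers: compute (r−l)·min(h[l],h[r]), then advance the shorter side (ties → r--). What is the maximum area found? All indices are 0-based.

[0,13] min(11,17)*13=143 best=143 * → l++
[1,13] min(19,17)*12=204 best=204 * → r--
[1,12] min(19,14)*11=154 best=204 → r--
[1,11] min(19,1)*10=10 best=204 → r--
[1,10] min(19,4)*9=36 best=204 → r--
[1,9] min(19,19)*8=152 best=204 → r--
[1,8] min(19,17)*7=119 best=204 → r--
[1,7] min(19,19)*6=114 best=204 → r--
[1,6] min(19,11)*5=55 best=204 → r--
[1,5] min(19,1)*4=4 best=204 → r--
[1,4] min(19,13)*3=39 best=204 → r--
[1,3] min(19,13)*2=26 best=204 → r--
[1,2] min(19,8)*1=8 best=204 → r--

max area = 204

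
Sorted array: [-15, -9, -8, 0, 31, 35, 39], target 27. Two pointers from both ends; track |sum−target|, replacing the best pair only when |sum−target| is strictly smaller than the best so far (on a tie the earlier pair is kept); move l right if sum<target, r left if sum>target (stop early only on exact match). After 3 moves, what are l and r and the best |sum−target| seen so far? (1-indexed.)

l=3, r=6, best |Δ|=1

[1,7] -15+39=24 d=3 * → l++
[2,7] -9+39=30 d=3 → r--
[2,6] -9+35=26 d=1 * → l++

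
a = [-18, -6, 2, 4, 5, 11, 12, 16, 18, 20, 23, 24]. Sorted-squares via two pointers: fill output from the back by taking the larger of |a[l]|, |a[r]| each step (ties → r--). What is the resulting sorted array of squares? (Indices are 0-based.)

[4, 16, 25, 36, 121, 144, 256, 324, 324, 400, 529, 576]

[0,11] |-18|<=|24| out[11]=576 → r--
[0,10] |-18|<=|23| out[10]=529 → r--
[0,9] |-18|<=|20| out[9]=400 → r--
[0,8] |-18|<=|18| out[8]=324 → r--
[0,7] |-18|>|16| out[7]=324 → l++
[1,7] |-6|<=|16| out[6]=256 → r--
[1,6] |-6|<=|12| out[5]=144 → r--
[1,5] |-6|<=|11| out[4]=121 → r--
[1,4] |-6|>|5| out[3]=36 → l++
[2,4] |2|<=|5| out[2]=25 → r--
[2,3] |2|<=|4| out[1]=16 → r--
[2,2] |2|<=|2| out[0]=4 → r--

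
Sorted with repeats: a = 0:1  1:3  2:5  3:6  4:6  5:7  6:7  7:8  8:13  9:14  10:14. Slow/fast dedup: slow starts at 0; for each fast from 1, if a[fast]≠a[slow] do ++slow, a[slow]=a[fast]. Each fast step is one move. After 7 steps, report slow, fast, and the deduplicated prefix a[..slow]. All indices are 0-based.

(s=0,f=1) a[fast]=3≠a[slow]=1 write a[1]=3 → slow++,fast++
(s=1,f=2) a[fast]=5≠a[slow]=3 write a[2]=5 → slow++,fast++
(s=2,f=3) a[fast]=6≠a[slow]=5 write a[3]=6 → slow++,fast++
(s=3,f=4) a[fast]=6=a[slow] dup → fast++
(s=3,f=5) a[fast]=7≠a[slow]=6 write a[4]=7 → slow++,fast++
(s=4,f=6) a[fast]=7=a[slow] dup → fast++
(s=4,f=7) a[fast]=8≠a[slow]=7 write a[5]=8 → slow++,fast++

slow=5, fast=8, prefix=[1, 3, 5, 6, 7, 8]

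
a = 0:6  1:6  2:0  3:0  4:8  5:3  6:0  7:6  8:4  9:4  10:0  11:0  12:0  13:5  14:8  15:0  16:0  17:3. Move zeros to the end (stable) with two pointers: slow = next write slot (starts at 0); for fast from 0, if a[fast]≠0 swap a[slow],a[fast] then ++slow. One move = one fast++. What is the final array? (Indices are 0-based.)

[6, 6, 8, 3, 6, 4, 4, 5, 8, 3, 0, 0, 0, 0, 0, 0, 0, 0]

(s=0,f=0) a[fast]=6≠0 swap→a[0]=6 → slow++,fast++
(s=1,f=1) a[fast]=6≠0 swap→a[1]=6 → slow++,fast++
(s=2,f=2) a[fast]=0 → fast++
(s=2,f=3) a[fast]=0 → fast++
(s=2,f=4) a[fast]=8≠0 swap→a[2]=8 → slow++,fast++
(s=3,f=5) a[fast]=3≠0 swap→a[3]=3 → slow++,fast++
(s=4,f=6) a[fast]=0 → fast++
(s=4,f=7) a[fast]=6≠0 swap→a[4]=6 → slow++,fast++
(s=5,f=8) a[fast]=4≠0 swap→a[5]=4 → slow++,fast++
(s=6,f=9) a[fast]=4≠0 swap→a[6]=4 → slow++,fast++
(s=7,f=10) a[fast]=0 → fast++
(s=7,f=11) a[fast]=0 → fast++
(s=7,f=12) a[fast]=0 → fast++
(s=7,f=13) a[fast]=5≠0 swap→a[7]=5 → slow++,fast++
(s=8,f=14) a[fast]=8≠0 swap→a[8]=8 → slow++,fast++
(s=9,f=15) a[fast]=0 → fast++
(s=9,f=16) a[fast]=0 → fast++
(s=9,f=17) a[fast]=3≠0 swap→a[9]=3 → slow++,fast++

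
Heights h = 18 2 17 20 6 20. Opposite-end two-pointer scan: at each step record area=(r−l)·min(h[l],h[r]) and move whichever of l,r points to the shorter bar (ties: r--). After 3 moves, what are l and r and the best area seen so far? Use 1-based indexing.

l=4, r=6, best area=90

[1,6] min(18,20)*5=90 best=90 * → l++
[2,6] min(2,20)*4=8 best=90 → l++
[3,6] min(17,20)*3=51 best=90 → l++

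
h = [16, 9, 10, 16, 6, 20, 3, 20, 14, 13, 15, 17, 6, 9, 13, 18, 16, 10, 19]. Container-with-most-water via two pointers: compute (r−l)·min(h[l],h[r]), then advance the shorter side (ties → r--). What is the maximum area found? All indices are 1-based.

max area = 288

[1,19] min(16,19)*18=288 best=288 * → l++
[2,19] min(9,19)*17=153 best=288 → l++
[3,19] min(10,19)*16=160 best=288 → l++
[4,19] min(16,19)*15=240 best=288 → l++
[5,19] min(6,19)*14=84 best=288 → l++
[6,19] min(20,19)*13=247 best=288 → r--
[6,18] min(20,10)*12=120 best=288 → r--
[6,17] min(20,16)*11=176 best=288 → r--
[6,16] min(20,18)*10=180 best=288 → r--
[6,15] min(20,13)*9=117 best=288 → r--
[6,14] min(20,9)*8=72 best=288 → r--
[6,13] min(20,6)*7=42 best=288 → r--
[6,12] min(20,17)*6=102 best=288 → r--
[6,11] min(20,15)*5=75 best=288 → r--
[6,10] min(20,13)*4=52 best=288 → r--
[6,9] min(20,14)*3=42 best=288 → r--
[6,8] min(20,20)*2=40 best=288 → r--
[6,7] min(20,3)*1=3 best=288 → r--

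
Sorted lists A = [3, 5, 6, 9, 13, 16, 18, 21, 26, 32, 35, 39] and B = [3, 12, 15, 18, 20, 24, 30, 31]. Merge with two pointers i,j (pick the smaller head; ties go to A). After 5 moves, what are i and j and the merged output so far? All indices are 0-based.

i=4, j=1, merged so far=[3, 3, 5, 6, 9]

[i=0,j=0] A[i]=3<=B[j]=3 take 3 → i++
[i=1,j=0] A[i]=5>B[j]=3 take 3 → j++
[i=1,j=1] A[i]=5<=B[j]=12 take 5 → i++
[i=2,j=1] A[i]=6<=B[j]=12 take 6 → i++
[i=3,j=1] A[i]=9<=B[j]=12 take 9 → i++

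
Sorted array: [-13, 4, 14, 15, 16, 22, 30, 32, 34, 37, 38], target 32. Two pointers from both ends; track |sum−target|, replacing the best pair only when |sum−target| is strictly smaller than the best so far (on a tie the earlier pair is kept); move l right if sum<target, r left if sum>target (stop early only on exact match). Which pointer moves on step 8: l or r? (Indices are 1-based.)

l=1 r=11: -13+38=25 d=7 *, l++
l=2 r=11: 4+38=42 d=10, r--
l=2 r=10: 4+37=41 d=9, r--
l=2 r=9: 4+34=38 d=6 *, r--
l=2 r=8: 4+32=36 d=4 *, r--
l=2 r=7: 4+30=34 d=2 *, r--
l=2 r=6: 4+22=26 d=6, l++
l=3 r=6: 14+22=36 d=4, r--

r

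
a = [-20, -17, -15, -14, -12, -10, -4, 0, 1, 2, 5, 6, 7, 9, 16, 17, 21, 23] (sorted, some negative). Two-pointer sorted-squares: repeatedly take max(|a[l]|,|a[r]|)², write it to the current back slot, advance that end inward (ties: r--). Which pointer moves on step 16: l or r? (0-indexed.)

[0,17] |-20|<=|23| out[17]=529 → r--
[0,16] |-20|<=|21| out[16]=441 → r--
[0,15] |-20|>|17| out[15]=400 → l++
[1,15] |-17|<=|17| out[14]=289 → r--
[1,14] |-17|>|16| out[13]=289 → l++
[2,14] |-15|<=|16| out[12]=256 → r--
[2,13] |-15|>|9| out[11]=225 → l++
[3,13] |-14|>|9| out[10]=196 → l++
[4,13] |-12|>|9| out[9]=144 → l++
[5,13] |-10|>|9| out[8]=100 → l++
[6,13] |-4|<=|9| out[7]=81 → r--
[6,12] |-4|<=|7| out[6]=49 → r--
[6,11] |-4|<=|6| out[5]=36 → r--
[6,10] |-4|<=|5| out[4]=25 → r--
[6,9] |-4|>|2| out[3]=16 → l++
[7,9] |0|<=|2| out[2]=4 → r--

r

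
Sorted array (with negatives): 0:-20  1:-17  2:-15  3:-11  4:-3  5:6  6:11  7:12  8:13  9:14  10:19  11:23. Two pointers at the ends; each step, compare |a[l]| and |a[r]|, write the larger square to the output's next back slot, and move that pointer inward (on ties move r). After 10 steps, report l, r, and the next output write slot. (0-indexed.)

l=4, r=5, next write slot=1

[0,11] |-20|<=|23| out[11]=529 → r--
[0,10] |-20|>|19| out[10]=400 → l++
[1,10] |-17|<=|19| out[9]=361 → r--
[1,9] |-17|>|14| out[8]=289 → l++
[2,9] |-15|>|14| out[7]=225 → l++
[3,9] |-11|<=|14| out[6]=196 → r--
[3,8] |-11|<=|13| out[5]=169 → r--
[3,7] |-11|<=|12| out[4]=144 → r--
[3,6] |-11|<=|11| out[3]=121 → r--
[3,5] |-11|>|6| out[2]=121 → l++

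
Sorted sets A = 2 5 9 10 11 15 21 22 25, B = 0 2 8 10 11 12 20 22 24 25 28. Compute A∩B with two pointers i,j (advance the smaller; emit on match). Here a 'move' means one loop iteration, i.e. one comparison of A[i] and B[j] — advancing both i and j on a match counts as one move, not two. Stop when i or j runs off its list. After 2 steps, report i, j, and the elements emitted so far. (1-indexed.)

i=2, j=3, emitted=[2]

[i=1,j=1] 2>0 → j++
[i=1,j=2] 2==2 emit → i++,j++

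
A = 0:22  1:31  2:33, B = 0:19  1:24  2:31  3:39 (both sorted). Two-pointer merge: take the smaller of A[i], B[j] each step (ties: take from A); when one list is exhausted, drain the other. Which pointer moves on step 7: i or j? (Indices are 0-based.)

j

[i=0,j=0] A[i]=22>B[j]=19 take 19 → j++
[i=0,j=1] A[i]=22<=B[j]=24 take 22 → i++
[i=1,j=1] A[i]=31>B[j]=24 take 24 → j++
[i=1,j=2] A[i]=31<=B[j]=31 take 31 → i++
[i=2,j=2] A[i]=33>B[j]=31 take 31 → j++
[i=2,j=3] A[i]=33<=B[j]=39 take 33 → i++
[i=3,j=3] A done, take B[j]=39 → j++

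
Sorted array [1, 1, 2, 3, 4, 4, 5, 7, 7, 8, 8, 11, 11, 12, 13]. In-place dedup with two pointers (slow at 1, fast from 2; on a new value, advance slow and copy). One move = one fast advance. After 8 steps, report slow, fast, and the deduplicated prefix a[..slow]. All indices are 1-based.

slow=6, fast=10, prefix=[1, 2, 3, 4, 5, 7]

slow=1 fast=2: a[fast]=1=a[slow] dup, fast++
slow=1 fast=3: a[fast]=2≠a[slow]=1 write a[2]=2, slow++,fast++
slow=2 fast=4: a[fast]=3≠a[slow]=2 write a[3]=3, slow++,fast++
slow=3 fast=5: a[fast]=4≠a[slow]=3 write a[4]=4, slow++,fast++
slow=4 fast=6: a[fast]=4=a[slow] dup, fast++
slow=4 fast=7: a[fast]=5≠a[slow]=4 write a[5]=5, slow++,fast++
slow=5 fast=8: a[fast]=7≠a[slow]=5 write a[6]=7, slow++,fast++
slow=6 fast=9: a[fast]=7=a[slow] dup, fast++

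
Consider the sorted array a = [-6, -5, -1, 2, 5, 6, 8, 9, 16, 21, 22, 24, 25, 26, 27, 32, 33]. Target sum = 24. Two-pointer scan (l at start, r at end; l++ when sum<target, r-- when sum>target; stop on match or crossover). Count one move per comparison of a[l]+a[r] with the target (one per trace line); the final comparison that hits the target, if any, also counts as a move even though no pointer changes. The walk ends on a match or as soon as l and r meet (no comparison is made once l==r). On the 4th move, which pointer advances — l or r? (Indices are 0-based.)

[0,16] -6+33=27 >24 → r--
[0,15] -6+32=26 >24 → r--
[0,14] -6+27=21 <24 → l++
[1,14] -5+27=22 <24 → l++

l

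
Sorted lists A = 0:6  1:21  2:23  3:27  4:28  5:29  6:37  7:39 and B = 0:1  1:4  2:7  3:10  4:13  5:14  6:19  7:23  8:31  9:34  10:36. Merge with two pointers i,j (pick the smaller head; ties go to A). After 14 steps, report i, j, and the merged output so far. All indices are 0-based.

i=0 j=0: A[i]=6>B[j]=1 take 1, j++
i=0 j=1: A[i]=6>B[j]=4 take 4, j++
i=0 j=2: A[i]=6<=B[j]=7 take 6, i++
i=1 j=2: A[i]=21>B[j]=7 take 7, j++
i=1 j=3: A[i]=21>B[j]=10 take 10, j++
i=1 j=4: A[i]=21>B[j]=13 take 13, j++
i=1 j=5: A[i]=21>B[j]=14 take 14, j++
i=1 j=6: A[i]=21>B[j]=19 take 19, j++
i=1 j=7: A[i]=21<=B[j]=23 take 21, i++
i=2 j=7: A[i]=23<=B[j]=23 take 23, i++
i=3 j=7: A[i]=27>B[j]=23 take 23, j++
i=3 j=8: A[i]=27<=B[j]=31 take 27, i++
i=4 j=8: A[i]=28<=B[j]=31 take 28, i++
i=5 j=8: A[i]=29<=B[j]=31 take 29, i++

i=6, j=8, merged so far=[1, 4, 6, 7, 10, 13, 14, 19, 21, 23, 23, 27, 28, 29]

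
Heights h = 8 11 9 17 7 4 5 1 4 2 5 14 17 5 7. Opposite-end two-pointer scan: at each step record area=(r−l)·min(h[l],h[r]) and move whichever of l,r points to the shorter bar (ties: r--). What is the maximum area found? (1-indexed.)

max area = 153

l=1 r=15: min(8,7)*14=98 best=98 *, r--
l=1 r=14: min(8,5)*13=65 best=98, r--
l=1 r=13: min(8,17)*12=96 best=98, l++
l=2 r=13: min(11,17)*11=121 best=121 *, l++
l=3 r=13: min(9,17)*10=90 best=121, l++
l=4 r=13: min(17,17)*9=153 best=153 *, r--
l=4 r=12: min(17,14)*8=112 best=153, r--
l=4 r=11: min(17,5)*7=35 best=153, r--
l=4 r=10: min(17,2)*6=12 best=153, r--
l=4 r=9: min(17,4)*5=20 best=153, r--
l=4 r=8: min(17,1)*4=4 best=153, r--
l=4 r=7: min(17,5)*3=15 best=153, r--
l=4 r=6: min(17,4)*2=8 best=153, r--
l=4 r=5: min(17,7)*1=7 best=153, r--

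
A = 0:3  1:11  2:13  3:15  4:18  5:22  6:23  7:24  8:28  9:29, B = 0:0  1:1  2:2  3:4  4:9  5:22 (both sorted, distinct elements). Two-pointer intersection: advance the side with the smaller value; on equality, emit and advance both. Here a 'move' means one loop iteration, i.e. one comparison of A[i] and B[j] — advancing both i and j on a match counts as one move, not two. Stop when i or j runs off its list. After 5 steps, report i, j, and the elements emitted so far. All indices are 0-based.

i=1, j=4, emitted=[]

[i=0,j=0] 3>0 → j++
[i=0,j=1] 3>1 → j++
[i=0,j=2] 3>2 → j++
[i=0,j=3] 3<4 → i++
[i=1,j=3] 11>4 → j++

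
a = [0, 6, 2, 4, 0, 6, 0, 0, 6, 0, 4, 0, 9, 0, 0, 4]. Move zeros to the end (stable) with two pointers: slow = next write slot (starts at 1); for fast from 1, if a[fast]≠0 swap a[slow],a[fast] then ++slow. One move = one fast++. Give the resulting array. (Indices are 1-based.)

[6, 2, 4, 6, 6, 4, 9, 4, 0, 0, 0, 0, 0, 0, 0, 0]

(s=1,f=1) a[fast]=0 → fast++
(s=1,f=2) a[fast]=6≠0 swap→a[1]=6 → slow++,fast++
(s=2,f=3) a[fast]=2≠0 swap→a[2]=2 → slow++,fast++
(s=3,f=4) a[fast]=4≠0 swap→a[3]=4 → slow++,fast++
(s=4,f=5) a[fast]=0 → fast++
(s=4,f=6) a[fast]=6≠0 swap→a[4]=6 → slow++,fast++
(s=5,f=7) a[fast]=0 → fast++
(s=5,f=8) a[fast]=0 → fast++
(s=5,f=9) a[fast]=6≠0 swap→a[5]=6 → slow++,fast++
(s=6,f=10) a[fast]=0 → fast++
(s=6,f=11) a[fast]=4≠0 swap→a[6]=4 → slow++,fast++
(s=7,f=12) a[fast]=0 → fast++
(s=7,f=13) a[fast]=9≠0 swap→a[7]=9 → slow++,fast++
(s=8,f=14) a[fast]=0 → fast++
(s=8,f=15) a[fast]=0 → fast++
(s=8,f=16) a[fast]=4≠0 swap→a[8]=4 → slow++,fast++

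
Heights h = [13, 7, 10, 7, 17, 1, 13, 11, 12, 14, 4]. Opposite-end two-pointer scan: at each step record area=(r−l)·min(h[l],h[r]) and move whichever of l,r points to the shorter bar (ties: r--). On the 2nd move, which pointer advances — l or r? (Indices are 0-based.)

l=0 r=10: min(13,4)*10=40 best=40 *, r--
l=0 r=9: min(13,14)*9=117 best=117 *, l++

l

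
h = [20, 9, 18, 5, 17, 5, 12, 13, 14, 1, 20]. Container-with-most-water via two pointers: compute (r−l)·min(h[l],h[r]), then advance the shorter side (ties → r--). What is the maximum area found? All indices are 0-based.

max area = 200

[0,10] min(20,20)*10=200 best=200 * → r--
[0,9] min(20,1)*9=9 best=200 → r--
[0,8] min(20,14)*8=112 best=200 → r--
[0,7] min(20,13)*7=91 best=200 → r--
[0,6] min(20,12)*6=72 best=200 → r--
[0,5] min(20,5)*5=25 best=200 → r--
[0,4] min(20,17)*4=68 best=200 → r--
[0,3] min(20,5)*3=15 best=200 → r--
[0,2] min(20,18)*2=36 best=200 → r--
[0,1] min(20,9)*1=9 best=200 → r--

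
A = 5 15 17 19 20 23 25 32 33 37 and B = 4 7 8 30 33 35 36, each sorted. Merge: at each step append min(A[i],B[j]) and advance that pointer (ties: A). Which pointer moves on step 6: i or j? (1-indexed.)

i

i=1 j=1: A[i]=5>B[j]=4 take 4, j++
i=1 j=2: A[i]=5<=B[j]=7 take 5, i++
i=2 j=2: A[i]=15>B[j]=7 take 7, j++
i=2 j=3: A[i]=15>B[j]=8 take 8, j++
i=2 j=4: A[i]=15<=B[j]=30 take 15, i++
i=3 j=4: A[i]=17<=B[j]=30 take 17, i++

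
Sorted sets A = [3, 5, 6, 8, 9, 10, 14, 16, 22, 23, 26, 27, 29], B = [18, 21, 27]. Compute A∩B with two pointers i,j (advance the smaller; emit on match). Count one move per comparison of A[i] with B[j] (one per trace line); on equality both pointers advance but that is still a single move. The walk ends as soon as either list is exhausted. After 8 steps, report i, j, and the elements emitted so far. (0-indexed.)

i=0 j=0: 3<18, i++
i=1 j=0: 5<18, i++
i=2 j=0: 6<18, i++
i=3 j=0: 8<18, i++
i=4 j=0: 9<18, i++
i=5 j=0: 10<18, i++
i=6 j=0: 14<18, i++
i=7 j=0: 16<18, i++

i=8, j=0, emitted=[]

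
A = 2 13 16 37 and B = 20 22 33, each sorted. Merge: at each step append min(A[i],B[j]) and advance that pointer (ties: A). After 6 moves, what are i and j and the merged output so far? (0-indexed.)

i=3, j=3, merged so far=[2, 13, 16, 20, 22, 33]

i=0 j=0: A[i]=2<=B[j]=20 take 2, i++
i=1 j=0: A[i]=13<=B[j]=20 take 13, i++
i=2 j=0: A[i]=16<=B[j]=20 take 16, i++
i=3 j=0: A[i]=37>B[j]=20 take 20, j++
i=3 j=1: A[i]=37>B[j]=22 take 22, j++
i=3 j=2: A[i]=37>B[j]=33 take 33, j++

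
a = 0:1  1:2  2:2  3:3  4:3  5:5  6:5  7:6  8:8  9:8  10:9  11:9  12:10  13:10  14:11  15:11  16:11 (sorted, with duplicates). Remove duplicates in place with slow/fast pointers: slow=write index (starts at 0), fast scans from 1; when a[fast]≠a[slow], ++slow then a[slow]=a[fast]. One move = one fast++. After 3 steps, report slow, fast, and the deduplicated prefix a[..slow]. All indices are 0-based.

slow=0 fast=1: a[fast]=2≠a[slow]=1 write a[1]=2, slow++,fast++
slow=1 fast=2: a[fast]=2=a[slow] dup, fast++
slow=1 fast=3: a[fast]=3≠a[slow]=2 write a[2]=3, slow++,fast++

slow=2, fast=4, prefix=[1, 2, 3]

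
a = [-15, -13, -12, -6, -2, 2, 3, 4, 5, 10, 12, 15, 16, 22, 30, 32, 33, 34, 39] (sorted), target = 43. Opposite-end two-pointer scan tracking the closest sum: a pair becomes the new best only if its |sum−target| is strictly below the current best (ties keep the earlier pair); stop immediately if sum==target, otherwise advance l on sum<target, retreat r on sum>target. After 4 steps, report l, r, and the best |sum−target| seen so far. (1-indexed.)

l=5, r=19, best |Δ|=10

l=1 r=19: -15+39=24 d=19 *, l++
l=2 r=19: -13+39=26 d=17 *, l++
l=3 r=19: -12+39=27 d=16 *, l++
l=4 r=19: -6+39=33 d=10 *, l++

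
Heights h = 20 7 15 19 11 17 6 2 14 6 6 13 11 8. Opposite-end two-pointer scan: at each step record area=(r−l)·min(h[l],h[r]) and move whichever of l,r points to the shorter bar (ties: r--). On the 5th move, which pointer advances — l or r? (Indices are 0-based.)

r

l=0 r=13: min(20,8)*13=104 best=104 *, r--
l=0 r=12: min(20,11)*12=132 best=132 *, r--
l=0 r=11: min(20,13)*11=143 best=143 *, r--
l=0 r=10: min(20,6)*10=60 best=143, r--
l=0 r=9: min(20,6)*9=54 best=143, r--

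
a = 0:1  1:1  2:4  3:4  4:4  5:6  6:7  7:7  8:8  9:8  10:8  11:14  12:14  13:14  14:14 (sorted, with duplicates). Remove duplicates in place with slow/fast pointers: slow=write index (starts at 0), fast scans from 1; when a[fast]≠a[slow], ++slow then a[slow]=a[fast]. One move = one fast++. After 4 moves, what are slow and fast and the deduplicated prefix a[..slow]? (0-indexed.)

(s=0,f=1) a[fast]=1=a[slow] dup → fast++
(s=0,f=2) a[fast]=4≠a[slow]=1 write a[1]=4 → slow++,fast++
(s=1,f=3) a[fast]=4=a[slow] dup → fast++
(s=1,f=4) a[fast]=4=a[slow] dup → fast++

slow=1, fast=5, prefix=[1, 4]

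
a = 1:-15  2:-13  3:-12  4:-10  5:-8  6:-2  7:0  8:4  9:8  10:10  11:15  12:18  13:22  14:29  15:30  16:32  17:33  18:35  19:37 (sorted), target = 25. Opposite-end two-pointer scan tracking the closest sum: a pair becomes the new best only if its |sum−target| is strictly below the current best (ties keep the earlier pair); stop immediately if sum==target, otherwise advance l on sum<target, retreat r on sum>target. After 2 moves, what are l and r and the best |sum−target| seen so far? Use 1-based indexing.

l=1 r=19: -15+37=22 d=3 *, l++
l=2 r=19: -13+37=24 d=1 *, l++

l=3, r=19, best |Δ|=1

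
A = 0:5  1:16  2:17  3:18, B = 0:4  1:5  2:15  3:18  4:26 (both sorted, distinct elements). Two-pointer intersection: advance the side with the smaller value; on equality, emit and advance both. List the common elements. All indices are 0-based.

i=0 j=0: 5>4, j++
i=0 j=1: 5==5 emit, i++,j++
i=1 j=2: 16>15, j++
i=1 j=3: 16<18, i++
i=2 j=3: 17<18, i++
i=3 j=3: 18==18 emit, i++,j++

intersection = [5, 18]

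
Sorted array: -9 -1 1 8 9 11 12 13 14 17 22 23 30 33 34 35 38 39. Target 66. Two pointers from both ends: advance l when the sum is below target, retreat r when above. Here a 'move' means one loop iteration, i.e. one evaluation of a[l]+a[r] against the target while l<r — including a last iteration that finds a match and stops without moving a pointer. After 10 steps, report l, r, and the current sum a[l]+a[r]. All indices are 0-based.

[0,17] -9+39=30 <66 → l++
[1,17] -1+39=38 <66 → l++
[2,17] 1+39=40 <66 → l++
[3,17] 8+39=47 <66 → l++
[4,17] 9+39=48 <66 → l++
[5,17] 11+39=50 <66 → l++
[6,17] 12+39=51 <66 → l++
[7,17] 13+39=52 <66 → l++
[8,17] 14+39=53 <66 → l++
[9,17] 17+39=56 <66 → l++

l=10, r=17, sum=61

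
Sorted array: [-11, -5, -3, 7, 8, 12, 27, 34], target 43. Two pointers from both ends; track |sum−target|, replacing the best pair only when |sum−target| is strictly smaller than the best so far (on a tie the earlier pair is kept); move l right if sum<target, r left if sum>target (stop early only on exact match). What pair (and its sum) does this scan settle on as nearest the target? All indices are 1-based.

l=1 r=8: -11+34=23 d=20 *, l++
l=2 r=8: -5+34=29 d=14 *, l++
l=3 r=8: -3+34=31 d=12 *, l++
l=4 r=8: 7+34=41 d=2 *, l++
l=5 r=8: 8+34=42 d=1 *, l++
l=6 r=8: 12+34=46 d=3, r--
l=6 r=7: 12+27=39 d=4, l++

pair (8, 34) with sum 42 (|Δ|=1)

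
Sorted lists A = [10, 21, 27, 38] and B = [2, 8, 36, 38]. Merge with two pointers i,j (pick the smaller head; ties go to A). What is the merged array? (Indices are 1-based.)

[2, 8, 10, 21, 27, 36, 38, 38]

[i=1,j=1] A[i]=10>B[j]=2 take 2 → j++
[i=1,j=2] A[i]=10>B[j]=8 take 8 → j++
[i=1,j=3] A[i]=10<=B[j]=36 take 10 → i++
[i=2,j=3] A[i]=21<=B[j]=36 take 21 → i++
[i=3,j=3] A[i]=27<=B[j]=36 take 27 → i++
[i=4,j=3] A[i]=38>B[j]=36 take 36 → j++
[i=4,j=4] A[i]=38<=B[j]=38 take 38 → i++
[i=5,j=4] A done, take B[j]=38 → j++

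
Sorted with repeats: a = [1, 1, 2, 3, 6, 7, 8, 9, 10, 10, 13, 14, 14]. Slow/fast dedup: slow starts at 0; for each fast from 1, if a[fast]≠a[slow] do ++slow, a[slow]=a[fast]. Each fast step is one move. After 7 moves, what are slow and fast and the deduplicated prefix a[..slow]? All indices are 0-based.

slow=0 fast=1: a[fast]=1=a[slow] dup, fast++
slow=0 fast=2: a[fast]=2≠a[slow]=1 write a[1]=2, slow++,fast++
slow=1 fast=3: a[fast]=3≠a[slow]=2 write a[2]=3, slow++,fast++
slow=2 fast=4: a[fast]=6≠a[slow]=3 write a[3]=6, slow++,fast++
slow=3 fast=5: a[fast]=7≠a[slow]=6 write a[4]=7, slow++,fast++
slow=4 fast=6: a[fast]=8≠a[slow]=7 write a[5]=8, slow++,fast++
slow=5 fast=7: a[fast]=9≠a[slow]=8 write a[6]=9, slow++,fast++

slow=6, fast=8, prefix=[1, 2, 3, 6, 7, 8, 9]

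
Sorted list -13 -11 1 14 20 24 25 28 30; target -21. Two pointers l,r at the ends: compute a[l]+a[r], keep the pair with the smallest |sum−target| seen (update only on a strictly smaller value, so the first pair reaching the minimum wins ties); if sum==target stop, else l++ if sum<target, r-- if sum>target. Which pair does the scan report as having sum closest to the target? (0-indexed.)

pair (-13, -11) with sum -24 (|Δ|=3)

[0,8] -13+30=17 d=38 * → r--
[0,7] -13+28=15 d=36 * → r--
[0,6] -13+25=12 d=33 * → r--
[0,5] -13+24=11 d=32 * → r--
[0,4] -13+20=7 d=28 * → r--
[0,3] -13+14=1 d=22 * → r--
[0,2] -13+1=-12 d=9 * → r--
[0,1] -13+-11=-24 d=3 * → l++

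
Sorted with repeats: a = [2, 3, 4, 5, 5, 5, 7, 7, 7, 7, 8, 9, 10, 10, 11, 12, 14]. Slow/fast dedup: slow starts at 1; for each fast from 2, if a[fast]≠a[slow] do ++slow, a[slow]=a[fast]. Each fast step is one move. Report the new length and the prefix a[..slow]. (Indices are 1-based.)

length 11; prefix = [2, 3, 4, 5, 7, 8, 9, 10, 11, 12, 14]

(s=1,f=2) a[fast]=3≠a[slow]=2 write a[2]=3 → slow++,fast++
(s=2,f=3) a[fast]=4≠a[slow]=3 write a[3]=4 → slow++,fast++
(s=3,f=4) a[fast]=5≠a[slow]=4 write a[4]=5 → slow++,fast++
(s=4,f=5) a[fast]=5=a[slow] dup → fast++
(s=4,f=6) a[fast]=5=a[slow] dup → fast++
(s=4,f=7) a[fast]=7≠a[slow]=5 write a[5]=7 → slow++,fast++
(s=5,f=8) a[fast]=7=a[slow] dup → fast++
(s=5,f=9) a[fast]=7=a[slow] dup → fast++
(s=5,f=10) a[fast]=7=a[slow] dup → fast++
(s=5,f=11) a[fast]=8≠a[slow]=7 write a[6]=8 → slow++,fast++
(s=6,f=12) a[fast]=9≠a[slow]=8 write a[7]=9 → slow++,fast++
(s=7,f=13) a[fast]=10≠a[slow]=9 write a[8]=10 → slow++,fast++
(s=8,f=14) a[fast]=10=a[slow] dup → fast++
(s=8,f=15) a[fast]=11≠a[slow]=10 write a[9]=11 → slow++,fast++
(s=9,f=16) a[fast]=12≠a[slow]=11 write a[10]=12 → slow++,fast++
(s=10,f=17) a[fast]=14≠a[slow]=12 write a[11]=14 → slow++,fast++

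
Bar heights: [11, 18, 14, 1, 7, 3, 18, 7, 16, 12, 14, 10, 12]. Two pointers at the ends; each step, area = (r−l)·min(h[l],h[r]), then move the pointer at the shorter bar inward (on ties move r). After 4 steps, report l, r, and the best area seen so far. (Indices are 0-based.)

l=1, r=9, best area=132

[0,12] min(11,12)*12=132 best=132 * → l++
[1,12] min(18,12)*11=132 best=132 → r--
[1,11] min(18,10)*10=100 best=132 → r--
[1,10] min(18,14)*9=126 best=132 → r--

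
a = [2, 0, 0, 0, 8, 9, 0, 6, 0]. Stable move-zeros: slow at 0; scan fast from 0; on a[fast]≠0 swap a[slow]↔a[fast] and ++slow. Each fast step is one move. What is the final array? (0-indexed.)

slow=0 fast=0: a[fast]=2≠0 swap→a[0]=2, slow++,fast++
slow=1 fast=1: a[fast]=0, fast++
slow=1 fast=2: a[fast]=0, fast++
slow=1 fast=3: a[fast]=0, fast++
slow=1 fast=4: a[fast]=8≠0 swap→a[1]=8, slow++,fast++
slow=2 fast=5: a[fast]=9≠0 swap→a[2]=9, slow++,fast++
slow=3 fast=6: a[fast]=0, fast++
slow=3 fast=7: a[fast]=6≠0 swap→a[3]=6, slow++,fast++
slow=4 fast=8: a[fast]=0, fast++

[2, 8, 9, 6, 0, 0, 0, 0, 0]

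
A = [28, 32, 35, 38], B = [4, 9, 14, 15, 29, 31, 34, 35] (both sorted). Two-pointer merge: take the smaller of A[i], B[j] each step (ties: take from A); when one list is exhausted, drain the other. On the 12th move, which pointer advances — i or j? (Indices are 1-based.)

i

[i=1,j=1] A[i]=28>B[j]=4 take 4 → j++
[i=1,j=2] A[i]=28>B[j]=9 take 9 → j++
[i=1,j=3] A[i]=28>B[j]=14 take 14 → j++
[i=1,j=4] A[i]=28>B[j]=15 take 15 → j++
[i=1,j=5] A[i]=28<=B[j]=29 take 28 → i++
[i=2,j=5] A[i]=32>B[j]=29 take 29 → j++
[i=2,j=6] A[i]=32>B[j]=31 take 31 → j++
[i=2,j=7] A[i]=32<=B[j]=34 take 32 → i++
[i=3,j=7] A[i]=35>B[j]=34 take 34 → j++
[i=3,j=8] A[i]=35<=B[j]=35 take 35 → i++
[i=4,j=8] A[i]=38>B[j]=35 take 35 → j++
[i=4,j=9] B done, take A[i]=38 → i++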